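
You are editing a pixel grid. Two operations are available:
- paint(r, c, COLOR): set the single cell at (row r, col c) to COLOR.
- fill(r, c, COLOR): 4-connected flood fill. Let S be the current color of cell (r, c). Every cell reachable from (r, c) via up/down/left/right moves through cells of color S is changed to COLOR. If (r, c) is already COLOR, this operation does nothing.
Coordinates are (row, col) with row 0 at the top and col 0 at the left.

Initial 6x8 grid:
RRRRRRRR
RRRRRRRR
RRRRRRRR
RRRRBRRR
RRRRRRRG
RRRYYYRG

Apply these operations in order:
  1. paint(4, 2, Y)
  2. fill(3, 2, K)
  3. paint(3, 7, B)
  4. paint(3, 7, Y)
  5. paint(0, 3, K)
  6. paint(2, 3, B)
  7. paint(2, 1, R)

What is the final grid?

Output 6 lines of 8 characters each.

Answer: KKKKKKKK
KKKKKKKK
KRKBKKKK
KKKKBKKY
KKYKKKKG
KKKYYYKG

Derivation:
After op 1 paint(4,2,Y):
RRRRRRRR
RRRRRRRR
RRRRRRRR
RRRRBRRR
RRYRRRRG
RRRYYYRG
After op 2 fill(3,2,K) [41 cells changed]:
KKKKKKKK
KKKKKKKK
KKKKKKKK
KKKKBKKK
KKYKKKKG
KKKYYYKG
After op 3 paint(3,7,B):
KKKKKKKK
KKKKKKKK
KKKKKKKK
KKKKBKKB
KKYKKKKG
KKKYYYKG
After op 4 paint(3,7,Y):
KKKKKKKK
KKKKKKKK
KKKKKKKK
KKKKBKKY
KKYKKKKG
KKKYYYKG
After op 5 paint(0,3,K):
KKKKKKKK
KKKKKKKK
KKKKKKKK
KKKKBKKY
KKYKKKKG
KKKYYYKG
After op 6 paint(2,3,B):
KKKKKKKK
KKKKKKKK
KKKBKKKK
KKKKBKKY
KKYKKKKG
KKKYYYKG
After op 7 paint(2,1,R):
KKKKKKKK
KKKKKKKK
KRKBKKKK
KKKKBKKY
KKYKKKKG
KKKYYYKG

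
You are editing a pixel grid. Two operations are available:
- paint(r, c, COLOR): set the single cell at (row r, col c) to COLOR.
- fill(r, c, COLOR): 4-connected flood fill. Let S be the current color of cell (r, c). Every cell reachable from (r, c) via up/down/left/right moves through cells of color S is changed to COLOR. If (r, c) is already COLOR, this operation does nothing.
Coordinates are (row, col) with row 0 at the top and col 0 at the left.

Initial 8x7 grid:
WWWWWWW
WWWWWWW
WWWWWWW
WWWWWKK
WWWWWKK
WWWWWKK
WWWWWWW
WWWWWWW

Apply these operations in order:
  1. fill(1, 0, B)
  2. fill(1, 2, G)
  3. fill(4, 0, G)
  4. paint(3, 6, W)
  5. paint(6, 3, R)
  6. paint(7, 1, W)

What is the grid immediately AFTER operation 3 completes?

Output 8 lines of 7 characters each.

Answer: GGGGGGG
GGGGGGG
GGGGGGG
GGGGGKK
GGGGGKK
GGGGGKK
GGGGGGG
GGGGGGG

Derivation:
After op 1 fill(1,0,B) [50 cells changed]:
BBBBBBB
BBBBBBB
BBBBBBB
BBBBBKK
BBBBBKK
BBBBBKK
BBBBBBB
BBBBBBB
After op 2 fill(1,2,G) [50 cells changed]:
GGGGGGG
GGGGGGG
GGGGGGG
GGGGGKK
GGGGGKK
GGGGGKK
GGGGGGG
GGGGGGG
After op 3 fill(4,0,G) [0 cells changed]:
GGGGGGG
GGGGGGG
GGGGGGG
GGGGGKK
GGGGGKK
GGGGGKK
GGGGGGG
GGGGGGG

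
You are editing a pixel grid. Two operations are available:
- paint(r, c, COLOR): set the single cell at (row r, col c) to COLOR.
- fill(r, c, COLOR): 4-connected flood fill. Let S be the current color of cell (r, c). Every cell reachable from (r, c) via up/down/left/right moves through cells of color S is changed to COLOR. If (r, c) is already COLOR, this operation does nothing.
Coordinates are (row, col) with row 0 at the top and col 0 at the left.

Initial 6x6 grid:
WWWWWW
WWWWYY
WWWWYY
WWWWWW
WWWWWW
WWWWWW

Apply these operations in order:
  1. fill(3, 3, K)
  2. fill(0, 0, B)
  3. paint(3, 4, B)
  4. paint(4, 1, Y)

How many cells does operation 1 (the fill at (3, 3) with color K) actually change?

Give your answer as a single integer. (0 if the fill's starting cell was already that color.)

Answer: 32

Derivation:
After op 1 fill(3,3,K) [32 cells changed]:
KKKKKK
KKKKYY
KKKKYY
KKKKKK
KKKKKK
KKKKKK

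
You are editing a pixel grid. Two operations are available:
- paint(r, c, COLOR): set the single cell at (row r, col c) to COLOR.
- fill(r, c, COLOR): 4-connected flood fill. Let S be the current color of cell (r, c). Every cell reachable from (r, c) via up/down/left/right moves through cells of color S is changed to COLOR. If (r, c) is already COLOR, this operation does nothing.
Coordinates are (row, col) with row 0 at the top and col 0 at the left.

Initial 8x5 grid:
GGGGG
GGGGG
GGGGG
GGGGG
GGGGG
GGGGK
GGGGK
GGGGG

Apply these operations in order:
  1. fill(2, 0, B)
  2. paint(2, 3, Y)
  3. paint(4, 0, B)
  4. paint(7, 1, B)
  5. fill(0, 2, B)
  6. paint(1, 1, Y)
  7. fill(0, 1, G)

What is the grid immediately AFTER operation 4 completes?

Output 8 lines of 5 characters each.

Answer: BBBBB
BBBBB
BBBYB
BBBBB
BBBBB
BBBBK
BBBBK
BBBBB

Derivation:
After op 1 fill(2,0,B) [38 cells changed]:
BBBBB
BBBBB
BBBBB
BBBBB
BBBBB
BBBBK
BBBBK
BBBBB
After op 2 paint(2,3,Y):
BBBBB
BBBBB
BBBYB
BBBBB
BBBBB
BBBBK
BBBBK
BBBBB
After op 3 paint(4,0,B):
BBBBB
BBBBB
BBBYB
BBBBB
BBBBB
BBBBK
BBBBK
BBBBB
After op 4 paint(7,1,B):
BBBBB
BBBBB
BBBYB
BBBBB
BBBBB
BBBBK
BBBBK
BBBBB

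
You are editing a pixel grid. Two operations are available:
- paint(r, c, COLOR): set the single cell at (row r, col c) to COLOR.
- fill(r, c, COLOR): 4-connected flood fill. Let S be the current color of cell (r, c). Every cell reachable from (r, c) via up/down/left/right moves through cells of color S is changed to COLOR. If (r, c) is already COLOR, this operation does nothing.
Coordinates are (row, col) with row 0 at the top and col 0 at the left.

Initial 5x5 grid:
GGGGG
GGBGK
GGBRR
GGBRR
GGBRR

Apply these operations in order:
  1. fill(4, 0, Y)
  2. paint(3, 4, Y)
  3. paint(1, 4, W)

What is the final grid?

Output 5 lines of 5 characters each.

After op 1 fill(4,0,Y) [14 cells changed]:
YYYYY
YYBYK
YYBRR
YYBRR
YYBRR
After op 2 paint(3,4,Y):
YYYYY
YYBYK
YYBRR
YYBRY
YYBRR
After op 3 paint(1,4,W):
YYYYY
YYBYW
YYBRR
YYBRY
YYBRR

Answer: YYYYY
YYBYW
YYBRR
YYBRY
YYBRR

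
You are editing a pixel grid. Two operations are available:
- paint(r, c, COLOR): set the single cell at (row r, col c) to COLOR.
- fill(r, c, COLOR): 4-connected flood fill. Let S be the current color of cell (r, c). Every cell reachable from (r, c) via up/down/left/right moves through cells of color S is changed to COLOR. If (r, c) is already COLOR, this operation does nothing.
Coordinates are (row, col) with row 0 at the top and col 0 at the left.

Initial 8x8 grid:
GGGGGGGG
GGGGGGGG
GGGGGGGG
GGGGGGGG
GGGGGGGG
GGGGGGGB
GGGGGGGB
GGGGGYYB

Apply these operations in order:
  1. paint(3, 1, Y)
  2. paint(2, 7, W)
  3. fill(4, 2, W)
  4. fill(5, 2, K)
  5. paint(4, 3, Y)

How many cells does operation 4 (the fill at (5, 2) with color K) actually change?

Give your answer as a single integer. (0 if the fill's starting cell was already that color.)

After op 1 paint(3,1,Y):
GGGGGGGG
GGGGGGGG
GGGGGGGG
GYGGGGGG
GGGGGGGG
GGGGGGGB
GGGGGGGB
GGGGGYYB
After op 2 paint(2,7,W):
GGGGGGGG
GGGGGGGG
GGGGGGGW
GYGGGGGG
GGGGGGGG
GGGGGGGB
GGGGGGGB
GGGGGYYB
After op 3 fill(4,2,W) [57 cells changed]:
WWWWWWWW
WWWWWWWW
WWWWWWWW
WYWWWWWW
WWWWWWWW
WWWWWWWB
WWWWWWWB
WWWWWYYB
After op 4 fill(5,2,K) [58 cells changed]:
KKKKKKKK
KKKKKKKK
KKKKKKKK
KYKKKKKK
KKKKKKKK
KKKKKKKB
KKKKKKKB
KKKKKYYB

Answer: 58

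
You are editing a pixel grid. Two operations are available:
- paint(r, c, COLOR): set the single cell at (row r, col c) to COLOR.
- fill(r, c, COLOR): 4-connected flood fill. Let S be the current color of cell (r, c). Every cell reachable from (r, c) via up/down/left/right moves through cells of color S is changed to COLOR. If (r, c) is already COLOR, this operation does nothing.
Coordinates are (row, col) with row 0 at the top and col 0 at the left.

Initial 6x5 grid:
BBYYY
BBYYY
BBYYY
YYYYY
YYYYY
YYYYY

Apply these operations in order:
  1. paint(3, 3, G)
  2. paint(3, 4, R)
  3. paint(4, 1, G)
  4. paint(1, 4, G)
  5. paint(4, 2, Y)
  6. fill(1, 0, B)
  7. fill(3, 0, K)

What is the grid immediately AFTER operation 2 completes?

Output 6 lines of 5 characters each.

After op 1 paint(3,3,G):
BBYYY
BBYYY
BBYYY
YYYGY
YYYYY
YYYYY
After op 2 paint(3,4,R):
BBYYY
BBYYY
BBYYY
YYYGR
YYYYY
YYYYY

Answer: BBYYY
BBYYY
BBYYY
YYYGR
YYYYY
YYYYY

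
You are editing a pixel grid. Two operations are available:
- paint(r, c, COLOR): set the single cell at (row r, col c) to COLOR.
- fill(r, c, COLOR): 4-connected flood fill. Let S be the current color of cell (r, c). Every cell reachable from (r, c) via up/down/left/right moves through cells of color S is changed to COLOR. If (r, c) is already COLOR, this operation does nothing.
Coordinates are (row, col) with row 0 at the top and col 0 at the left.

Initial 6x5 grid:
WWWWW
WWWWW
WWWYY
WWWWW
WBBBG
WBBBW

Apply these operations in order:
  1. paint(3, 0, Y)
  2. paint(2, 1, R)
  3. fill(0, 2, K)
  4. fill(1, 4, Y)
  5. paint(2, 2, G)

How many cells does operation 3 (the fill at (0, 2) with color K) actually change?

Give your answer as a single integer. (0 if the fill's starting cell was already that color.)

Answer: 16

Derivation:
After op 1 paint(3,0,Y):
WWWWW
WWWWW
WWWYY
YWWWW
WBBBG
WBBBW
After op 2 paint(2,1,R):
WWWWW
WWWWW
WRWYY
YWWWW
WBBBG
WBBBW
After op 3 fill(0,2,K) [16 cells changed]:
KKKKK
KKKKK
KRKYY
YKKKK
WBBBG
WBBBW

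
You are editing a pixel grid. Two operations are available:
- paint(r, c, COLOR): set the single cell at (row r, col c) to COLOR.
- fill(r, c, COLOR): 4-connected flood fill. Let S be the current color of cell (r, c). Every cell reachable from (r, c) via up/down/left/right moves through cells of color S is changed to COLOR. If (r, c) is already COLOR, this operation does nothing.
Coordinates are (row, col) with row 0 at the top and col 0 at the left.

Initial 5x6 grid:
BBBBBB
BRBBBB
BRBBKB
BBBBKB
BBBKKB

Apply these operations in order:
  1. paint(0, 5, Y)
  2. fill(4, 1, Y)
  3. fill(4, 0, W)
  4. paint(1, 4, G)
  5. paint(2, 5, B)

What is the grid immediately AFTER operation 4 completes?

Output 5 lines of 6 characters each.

Answer: WWWWWW
WRWWGW
WRWWKW
WWWWKW
WWWKKW

Derivation:
After op 1 paint(0,5,Y):
BBBBBY
BRBBBB
BRBBKB
BBBBKB
BBBKKB
After op 2 fill(4,1,Y) [23 cells changed]:
YYYYYY
YRYYYY
YRYYKY
YYYYKY
YYYKKY
After op 3 fill(4,0,W) [24 cells changed]:
WWWWWW
WRWWWW
WRWWKW
WWWWKW
WWWKKW
After op 4 paint(1,4,G):
WWWWWW
WRWWGW
WRWWKW
WWWWKW
WWWKKW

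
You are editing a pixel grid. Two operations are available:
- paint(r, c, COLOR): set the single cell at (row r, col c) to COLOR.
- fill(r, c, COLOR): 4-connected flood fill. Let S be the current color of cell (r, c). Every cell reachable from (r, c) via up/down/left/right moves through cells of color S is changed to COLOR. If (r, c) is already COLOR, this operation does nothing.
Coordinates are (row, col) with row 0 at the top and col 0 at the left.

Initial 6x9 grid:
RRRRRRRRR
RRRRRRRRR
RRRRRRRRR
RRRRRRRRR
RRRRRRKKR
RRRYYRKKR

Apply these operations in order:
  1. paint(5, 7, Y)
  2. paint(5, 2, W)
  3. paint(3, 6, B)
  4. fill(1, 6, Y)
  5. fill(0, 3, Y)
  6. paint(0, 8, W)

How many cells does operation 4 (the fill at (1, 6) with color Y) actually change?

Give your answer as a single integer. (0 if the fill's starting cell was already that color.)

Answer: 46

Derivation:
After op 1 paint(5,7,Y):
RRRRRRRRR
RRRRRRRRR
RRRRRRRRR
RRRRRRRRR
RRRRRRKKR
RRRYYRKYR
After op 2 paint(5,2,W):
RRRRRRRRR
RRRRRRRRR
RRRRRRRRR
RRRRRRRRR
RRRRRRKKR
RRWYYRKYR
After op 3 paint(3,6,B):
RRRRRRRRR
RRRRRRRRR
RRRRRRRRR
RRRRRRBRR
RRRRRRKKR
RRWYYRKYR
After op 4 fill(1,6,Y) [46 cells changed]:
YYYYYYYYY
YYYYYYYYY
YYYYYYYYY
YYYYYYBYY
YYYYYYKKY
YYWYYYKYY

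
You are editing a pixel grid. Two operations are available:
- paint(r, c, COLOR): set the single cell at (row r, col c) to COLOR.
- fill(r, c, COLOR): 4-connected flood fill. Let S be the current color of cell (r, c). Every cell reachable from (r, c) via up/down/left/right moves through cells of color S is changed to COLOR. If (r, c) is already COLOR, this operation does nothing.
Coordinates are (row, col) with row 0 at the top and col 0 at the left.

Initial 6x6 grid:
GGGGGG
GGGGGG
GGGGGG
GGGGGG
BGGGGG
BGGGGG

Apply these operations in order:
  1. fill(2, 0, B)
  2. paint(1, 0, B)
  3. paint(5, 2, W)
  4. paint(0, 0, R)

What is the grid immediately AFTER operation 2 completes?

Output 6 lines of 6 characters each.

After op 1 fill(2,0,B) [34 cells changed]:
BBBBBB
BBBBBB
BBBBBB
BBBBBB
BBBBBB
BBBBBB
After op 2 paint(1,0,B):
BBBBBB
BBBBBB
BBBBBB
BBBBBB
BBBBBB
BBBBBB

Answer: BBBBBB
BBBBBB
BBBBBB
BBBBBB
BBBBBB
BBBBBB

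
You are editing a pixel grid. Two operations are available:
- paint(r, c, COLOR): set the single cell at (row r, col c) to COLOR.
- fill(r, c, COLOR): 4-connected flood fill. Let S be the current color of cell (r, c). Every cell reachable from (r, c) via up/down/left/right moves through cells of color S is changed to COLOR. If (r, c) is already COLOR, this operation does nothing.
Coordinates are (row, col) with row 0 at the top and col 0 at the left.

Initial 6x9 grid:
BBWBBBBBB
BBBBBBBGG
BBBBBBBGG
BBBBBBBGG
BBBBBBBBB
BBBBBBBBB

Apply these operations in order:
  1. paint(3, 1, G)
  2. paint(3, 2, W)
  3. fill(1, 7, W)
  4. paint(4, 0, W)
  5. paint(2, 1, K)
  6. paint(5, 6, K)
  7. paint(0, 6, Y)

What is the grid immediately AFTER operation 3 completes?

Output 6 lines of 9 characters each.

Answer: BBWBBBBBB
BBBBBBBWW
BBBBBBBWW
BGWBBBBWW
BBBBBBBBB
BBBBBBBBB

Derivation:
After op 1 paint(3,1,G):
BBWBBBBBB
BBBBBBBGG
BBBBBBBGG
BGBBBBBGG
BBBBBBBBB
BBBBBBBBB
After op 2 paint(3,2,W):
BBWBBBBBB
BBBBBBBGG
BBBBBBBGG
BGWBBBBGG
BBBBBBBBB
BBBBBBBBB
After op 3 fill(1,7,W) [6 cells changed]:
BBWBBBBBB
BBBBBBBWW
BBBBBBBWW
BGWBBBBWW
BBBBBBBBB
BBBBBBBBB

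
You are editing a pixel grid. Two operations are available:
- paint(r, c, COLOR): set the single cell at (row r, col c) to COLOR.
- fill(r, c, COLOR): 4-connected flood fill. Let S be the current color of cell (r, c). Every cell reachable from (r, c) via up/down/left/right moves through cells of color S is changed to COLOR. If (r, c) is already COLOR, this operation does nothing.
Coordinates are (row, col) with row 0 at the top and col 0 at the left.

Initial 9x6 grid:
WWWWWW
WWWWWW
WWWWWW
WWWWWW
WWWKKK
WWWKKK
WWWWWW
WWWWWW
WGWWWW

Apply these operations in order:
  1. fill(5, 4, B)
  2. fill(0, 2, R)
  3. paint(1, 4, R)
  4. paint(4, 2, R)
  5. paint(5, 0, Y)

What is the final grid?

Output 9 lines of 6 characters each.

Answer: RRRRRR
RRRRRR
RRRRRR
RRRRRR
RRRBBB
YRRBBB
RRRRRR
RRRRRR
RGRRRR

Derivation:
After op 1 fill(5,4,B) [6 cells changed]:
WWWWWW
WWWWWW
WWWWWW
WWWWWW
WWWBBB
WWWBBB
WWWWWW
WWWWWW
WGWWWW
After op 2 fill(0,2,R) [47 cells changed]:
RRRRRR
RRRRRR
RRRRRR
RRRRRR
RRRBBB
RRRBBB
RRRRRR
RRRRRR
RGRRRR
After op 3 paint(1,4,R):
RRRRRR
RRRRRR
RRRRRR
RRRRRR
RRRBBB
RRRBBB
RRRRRR
RRRRRR
RGRRRR
After op 4 paint(4,2,R):
RRRRRR
RRRRRR
RRRRRR
RRRRRR
RRRBBB
RRRBBB
RRRRRR
RRRRRR
RGRRRR
After op 5 paint(5,0,Y):
RRRRRR
RRRRRR
RRRRRR
RRRRRR
RRRBBB
YRRBBB
RRRRRR
RRRRRR
RGRRRR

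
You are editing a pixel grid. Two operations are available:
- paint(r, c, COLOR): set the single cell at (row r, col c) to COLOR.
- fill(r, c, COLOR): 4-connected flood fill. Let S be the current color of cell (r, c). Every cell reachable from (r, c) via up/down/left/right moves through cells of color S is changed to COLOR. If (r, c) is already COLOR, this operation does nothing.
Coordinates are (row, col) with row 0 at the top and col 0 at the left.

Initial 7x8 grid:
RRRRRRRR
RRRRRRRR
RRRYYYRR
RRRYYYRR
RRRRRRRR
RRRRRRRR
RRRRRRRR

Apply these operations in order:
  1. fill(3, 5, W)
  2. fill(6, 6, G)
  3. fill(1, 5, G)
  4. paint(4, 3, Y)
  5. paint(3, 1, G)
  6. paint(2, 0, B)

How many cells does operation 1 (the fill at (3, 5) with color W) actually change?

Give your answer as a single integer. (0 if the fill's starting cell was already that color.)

Answer: 6

Derivation:
After op 1 fill(3,5,W) [6 cells changed]:
RRRRRRRR
RRRRRRRR
RRRWWWRR
RRRWWWRR
RRRRRRRR
RRRRRRRR
RRRRRRRR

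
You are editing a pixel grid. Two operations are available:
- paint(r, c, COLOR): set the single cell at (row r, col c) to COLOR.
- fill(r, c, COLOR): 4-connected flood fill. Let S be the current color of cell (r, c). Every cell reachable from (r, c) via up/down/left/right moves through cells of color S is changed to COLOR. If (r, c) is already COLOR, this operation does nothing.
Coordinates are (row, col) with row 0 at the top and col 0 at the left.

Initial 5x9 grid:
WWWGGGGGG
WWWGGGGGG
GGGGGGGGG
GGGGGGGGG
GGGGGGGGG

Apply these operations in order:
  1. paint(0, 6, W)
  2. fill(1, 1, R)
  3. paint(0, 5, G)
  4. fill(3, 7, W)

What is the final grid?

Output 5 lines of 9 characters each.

After op 1 paint(0,6,W):
WWWGGGWGG
WWWGGGGGG
GGGGGGGGG
GGGGGGGGG
GGGGGGGGG
After op 2 fill(1,1,R) [6 cells changed]:
RRRGGGWGG
RRRGGGGGG
GGGGGGGGG
GGGGGGGGG
GGGGGGGGG
After op 3 paint(0,5,G):
RRRGGGWGG
RRRGGGGGG
GGGGGGGGG
GGGGGGGGG
GGGGGGGGG
After op 4 fill(3,7,W) [38 cells changed]:
RRRWWWWWW
RRRWWWWWW
WWWWWWWWW
WWWWWWWWW
WWWWWWWWW

Answer: RRRWWWWWW
RRRWWWWWW
WWWWWWWWW
WWWWWWWWW
WWWWWWWWW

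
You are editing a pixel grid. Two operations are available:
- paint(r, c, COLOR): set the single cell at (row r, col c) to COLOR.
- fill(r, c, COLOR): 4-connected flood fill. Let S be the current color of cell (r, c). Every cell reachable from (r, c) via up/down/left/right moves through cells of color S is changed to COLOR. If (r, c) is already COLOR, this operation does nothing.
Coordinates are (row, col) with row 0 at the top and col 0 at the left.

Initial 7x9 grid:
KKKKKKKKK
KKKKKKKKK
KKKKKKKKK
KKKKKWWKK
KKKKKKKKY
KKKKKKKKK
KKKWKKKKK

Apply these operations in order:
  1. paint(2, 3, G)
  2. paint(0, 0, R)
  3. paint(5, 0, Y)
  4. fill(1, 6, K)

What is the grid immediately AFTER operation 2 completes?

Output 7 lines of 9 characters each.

Answer: RKKKKKKKK
KKKKKKKKK
KKKGKKKKK
KKKKKWWKK
KKKKKKKKY
KKKKKKKKK
KKKWKKKKK

Derivation:
After op 1 paint(2,3,G):
KKKKKKKKK
KKKKKKKKK
KKKGKKKKK
KKKKKWWKK
KKKKKKKKY
KKKKKKKKK
KKKWKKKKK
After op 2 paint(0,0,R):
RKKKKKKKK
KKKKKKKKK
KKKGKKKKK
KKKKKWWKK
KKKKKKKKY
KKKKKKKKK
KKKWKKKKK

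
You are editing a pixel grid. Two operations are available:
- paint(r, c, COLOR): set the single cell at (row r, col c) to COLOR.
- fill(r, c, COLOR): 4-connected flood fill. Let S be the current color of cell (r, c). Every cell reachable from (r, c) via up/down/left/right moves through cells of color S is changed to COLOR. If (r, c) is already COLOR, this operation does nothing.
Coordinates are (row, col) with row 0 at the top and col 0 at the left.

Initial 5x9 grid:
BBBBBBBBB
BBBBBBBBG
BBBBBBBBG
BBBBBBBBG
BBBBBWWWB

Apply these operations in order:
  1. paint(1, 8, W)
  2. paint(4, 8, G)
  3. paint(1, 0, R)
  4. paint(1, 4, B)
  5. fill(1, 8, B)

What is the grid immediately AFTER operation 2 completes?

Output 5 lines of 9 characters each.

Answer: BBBBBBBBB
BBBBBBBBW
BBBBBBBBG
BBBBBBBBG
BBBBBWWWG

Derivation:
After op 1 paint(1,8,W):
BBBBBBBBB
BBBBBBBBW
BBBBBBBBG
BBBBBBBBG
BBBBBWWWB
After op 2 paint(4,8,G):
BBBBBBBBB
BBBBBBBBW
BBBBBBBBG
BBBBBBBBG
BBBBBWWWG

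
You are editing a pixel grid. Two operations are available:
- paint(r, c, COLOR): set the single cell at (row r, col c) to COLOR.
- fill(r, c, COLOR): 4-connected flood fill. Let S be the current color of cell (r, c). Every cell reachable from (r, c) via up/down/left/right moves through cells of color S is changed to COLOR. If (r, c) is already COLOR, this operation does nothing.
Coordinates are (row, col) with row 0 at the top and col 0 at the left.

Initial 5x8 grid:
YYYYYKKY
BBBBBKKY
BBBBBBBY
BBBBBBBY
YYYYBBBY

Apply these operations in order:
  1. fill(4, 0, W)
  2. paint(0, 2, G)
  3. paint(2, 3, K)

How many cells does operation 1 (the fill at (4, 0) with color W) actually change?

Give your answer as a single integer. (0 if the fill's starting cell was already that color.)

After op 1 fill(4,0,W) [4 cells changed]:
YYYYYKKY
BBBBBKKY
BBBBBBBY
BBBBBBBY
WWWWBBBY

Answer: 4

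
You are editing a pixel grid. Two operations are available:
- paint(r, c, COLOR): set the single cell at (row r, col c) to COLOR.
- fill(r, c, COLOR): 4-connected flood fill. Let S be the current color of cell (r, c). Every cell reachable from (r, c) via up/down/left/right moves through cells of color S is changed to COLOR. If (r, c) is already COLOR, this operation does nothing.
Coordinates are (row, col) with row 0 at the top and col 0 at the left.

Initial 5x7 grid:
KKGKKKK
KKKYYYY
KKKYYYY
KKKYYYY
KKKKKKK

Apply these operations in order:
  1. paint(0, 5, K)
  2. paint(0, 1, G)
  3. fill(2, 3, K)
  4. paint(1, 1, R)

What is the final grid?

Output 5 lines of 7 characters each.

After op 1 paint(0,5,K):
KKGKKKK
KKKYYYY
KKKYYYY
KKKYYYY
KKKKKKK
After op 2 paint(0,1,G):
KGGKKKK
KKKYYYY
KKKYYYY
KKKYYYY
KKKKKKK
After op 3 fill(2,3,K) [12 cells changed]:
KGGKKKK
KKKKKKK
KKKKKKK
KKKKKKK
KKKKKKK
After op 4 paint(1,1,R):
KGGKKKK
KRKKKKK
KKKKKKK
KKKKKKK
KKKKKKK

Answer: KGGKKKK
KRKKKKK
KKKKKKK
KKKKKKK
KKKKKKK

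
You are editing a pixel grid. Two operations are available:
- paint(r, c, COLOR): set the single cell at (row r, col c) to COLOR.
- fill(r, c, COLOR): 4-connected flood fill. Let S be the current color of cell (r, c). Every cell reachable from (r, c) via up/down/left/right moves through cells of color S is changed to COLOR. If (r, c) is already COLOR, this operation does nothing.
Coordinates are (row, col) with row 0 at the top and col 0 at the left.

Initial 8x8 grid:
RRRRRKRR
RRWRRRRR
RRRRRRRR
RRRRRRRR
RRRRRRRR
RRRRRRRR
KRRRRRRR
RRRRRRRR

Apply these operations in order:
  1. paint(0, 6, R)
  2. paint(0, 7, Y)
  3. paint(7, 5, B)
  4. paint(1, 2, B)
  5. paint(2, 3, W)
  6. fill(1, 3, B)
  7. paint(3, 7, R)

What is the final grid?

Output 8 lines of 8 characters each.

Answer: BBBBBKBY
BBBBBBBB
BBBWBBBB
BBBBBBBR
BBBBBBBB
BBBBBBBB
KBBBBBBB
BBBBBBBB

Derivation:
After op 1 paint(0,6,R):
RRRRRKRR
RRWRRRRR
RRRRRRRR
RRRRRRRR
RRRRRRRR
RRRRRRRR
KRRRRRRR
RRRRRRRR
After op 2 paint(0,7,Y):
RRRRRKRY
RRWRRRRR
RRRRRRRR
RRRRRRRR
RRRRRRRR
RRRRRRRR
KRRRRRRR
RRRRRRRR
After op 3 paint(7,5,B):
RRRRRKRY
RRWRRRRR
RRRRRRRR
RRRRRRRR
RRRRRRRR
RRRRRRRR
KRRRRRRR
RRRRRBRR
After op 4 paint(1,2,B):
RRRRRKRY
RRBRRRRR
RRRRRRRR
RRRRRRRR
RRRRRRRR
RRRRRRRR
KRRRRRRR
RRRRRBRR
After op 5 paint(2,3,W):
RRRRRKRY
RRBRRRRR
RRRWRRRR
RRRRRRRR
RRRRRRRR
RRRRRRRR
KRRRRRRR
RRRRRBRR
After op 6 fill(1,3,B) [58 cells changed]:
BBBBBKBY
BBBBBBBB
BBBWBBBB
BBBBBBBB
BBBBBBBB
BBBBBBBB
KBBBBBBB
BBBBBBBB
After op 7 paint(3,7,R):
BBBBBKBY
BBBBBBBB
BBBWBBBB
BBBBBBBR
BBBBBBBB
BBBBBBBB
KBBBBBBB
BBBBBBBB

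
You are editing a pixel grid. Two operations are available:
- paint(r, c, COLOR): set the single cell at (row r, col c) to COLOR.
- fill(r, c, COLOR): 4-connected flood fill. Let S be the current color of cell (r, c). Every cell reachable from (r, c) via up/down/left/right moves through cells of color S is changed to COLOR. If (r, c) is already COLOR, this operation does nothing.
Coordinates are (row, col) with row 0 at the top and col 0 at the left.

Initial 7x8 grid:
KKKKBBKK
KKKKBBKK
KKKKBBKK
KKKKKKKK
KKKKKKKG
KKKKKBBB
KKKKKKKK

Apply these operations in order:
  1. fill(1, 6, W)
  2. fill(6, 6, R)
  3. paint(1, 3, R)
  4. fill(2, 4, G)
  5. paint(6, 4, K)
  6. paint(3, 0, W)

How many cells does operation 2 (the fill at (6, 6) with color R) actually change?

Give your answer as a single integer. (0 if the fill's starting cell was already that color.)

Answer: 46

Derivation:
After op 1 fill(1,6,W) [46 cells changed]:
WWWWBBWW
WWWWBBWW
WWWWBBWW
WWWWWWWW
WWWWWWWG
WWWWWBBB
WWWWWWWW
After op 2 fill(6,6,R) [46 cells changed]:
RRRRBBRR
RRRRBBRR
RRRRBBRR
RRRRRRRR
RRRRRRRG
RRRRRBBB
RRRRRRRR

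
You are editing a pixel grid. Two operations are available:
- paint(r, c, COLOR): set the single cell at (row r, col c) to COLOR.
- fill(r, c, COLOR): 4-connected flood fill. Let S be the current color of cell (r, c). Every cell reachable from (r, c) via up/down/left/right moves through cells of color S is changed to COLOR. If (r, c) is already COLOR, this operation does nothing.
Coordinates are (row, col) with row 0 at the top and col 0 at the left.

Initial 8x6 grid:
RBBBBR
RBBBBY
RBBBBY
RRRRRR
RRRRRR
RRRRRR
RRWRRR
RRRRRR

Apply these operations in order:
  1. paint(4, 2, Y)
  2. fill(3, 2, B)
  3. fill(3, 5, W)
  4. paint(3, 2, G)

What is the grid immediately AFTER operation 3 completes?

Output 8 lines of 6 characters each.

Answer: WWWWWR
WWWWWY
WWWWWY
WWWWWW
WWYWWW
WWWWWW
WWWWWW
WWWWWW

Derivation:
After op 1 paint(4,2,Y):
RBBBBR
RBBBBY
RBBBBY
RRRRRR
RRYRRR
RRRRRR
RRWRRR
RRRRRR
After op 2 fill(3,2,B) [31 cells changed]:
BBBBBR
BBBBBY
BBBBBY
BBBBBB
BBYBBB
BBBBBB
BBWBBB
BBBBBB
After op 3 fill(3,5,W) [43 cells changed]:
WWWWWR
WWWWWY
WWWWWY
WWWWWW
WWYWWW
WWWWWW
WWWWWW
WWWWWW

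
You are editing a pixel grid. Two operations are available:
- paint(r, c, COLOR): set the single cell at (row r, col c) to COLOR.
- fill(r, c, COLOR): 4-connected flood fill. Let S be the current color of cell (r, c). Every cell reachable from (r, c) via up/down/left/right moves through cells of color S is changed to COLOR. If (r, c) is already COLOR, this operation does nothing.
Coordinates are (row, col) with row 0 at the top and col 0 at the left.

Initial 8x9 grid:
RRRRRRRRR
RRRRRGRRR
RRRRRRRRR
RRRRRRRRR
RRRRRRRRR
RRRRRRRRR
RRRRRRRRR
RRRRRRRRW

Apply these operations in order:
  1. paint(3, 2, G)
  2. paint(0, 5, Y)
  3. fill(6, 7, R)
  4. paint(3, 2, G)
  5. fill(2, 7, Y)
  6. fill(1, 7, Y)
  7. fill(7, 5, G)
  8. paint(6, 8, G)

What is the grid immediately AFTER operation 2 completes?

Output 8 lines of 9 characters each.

Answer: RRRRRYRRR
RRRRRGRRR
RRRRRRRRR
RRGRRRRRR
RRRRRRRRR
RRRRRRRRR
RRRRRRRRR
RRRRRRRRW

Derivation:
After op 1 paint(3,2,G):
RRRRRRRRR
RRRRRGRRR
RRRRRRRRR
RRGRRRRRR
RRRRRRRRR
RRRRRRRRR
RRRRRRRRR
RRRRRRRRW
After op 2 paint(0,5,Y):
RRRRRYRRR
RRRRRGRRR
RRRRRRRRR
RRGRRRRRR
RRRRRRRRR
RRRRRRRRR
RRRRRRRRR
RRRRRRRRW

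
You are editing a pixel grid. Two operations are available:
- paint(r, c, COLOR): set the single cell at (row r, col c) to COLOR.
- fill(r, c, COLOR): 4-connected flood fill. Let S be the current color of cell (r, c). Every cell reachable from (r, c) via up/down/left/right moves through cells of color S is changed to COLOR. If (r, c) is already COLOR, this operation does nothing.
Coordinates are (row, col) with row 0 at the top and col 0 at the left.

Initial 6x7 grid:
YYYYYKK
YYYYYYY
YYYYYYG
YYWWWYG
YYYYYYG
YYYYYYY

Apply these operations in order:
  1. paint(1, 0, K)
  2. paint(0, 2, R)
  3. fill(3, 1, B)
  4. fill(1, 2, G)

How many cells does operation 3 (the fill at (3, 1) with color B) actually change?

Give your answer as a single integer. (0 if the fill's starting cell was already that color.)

Answer: 32

Derivation:
After op 1 paint(1,0,K):
YYYYYKK
KYYYYYY
YYYYYYG
YYWWWYG
YYYYYYG
YYYYYYY
After op 2 paint(0,2,R):
YYRYYKK
KYYYYYY
YYYYYYG
YYWWWYG
YYYYYYG
YYYYYYY
After op 3 fill(3,1,B) [32 cells changed]:
BBRBBKK
KBBBBBB
BBBBBBG
BBWWWBG
BBBBBBG
BBBBBBB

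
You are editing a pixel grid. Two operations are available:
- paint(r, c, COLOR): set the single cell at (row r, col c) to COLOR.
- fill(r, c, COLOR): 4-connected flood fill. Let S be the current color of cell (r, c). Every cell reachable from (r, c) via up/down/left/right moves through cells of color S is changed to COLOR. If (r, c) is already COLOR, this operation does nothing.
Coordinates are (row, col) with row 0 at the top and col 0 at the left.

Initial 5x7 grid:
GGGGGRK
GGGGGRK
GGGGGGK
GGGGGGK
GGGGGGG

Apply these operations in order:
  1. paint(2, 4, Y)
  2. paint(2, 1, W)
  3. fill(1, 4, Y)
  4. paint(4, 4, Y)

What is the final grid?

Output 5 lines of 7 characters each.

Answer: YYYYYRK
YYYYYRK
YWYYYYK
YYYYYYK
YYYYYYY

Derivation:
After op 1 paint(2,4,Y):
GGGGGRK
GGGGGRK
GGGGYGK
GGGGGGK
GGGGGGG
After op 2 paint(2,1,W):
GGGGGRK
GGGGGRK
GWGGYGK
GGGGGGK
GGGGGGG
After op 3 fill(1,4,Y) [27 cells changed]:
YYYYYRK
YYYYYRK
YWYYYYK
YYYYYYK
YYYYYYY
After op 4 paint(4,4,Y):
YYYYYRK
YYYYYRK
YWYYYYK
YYYYYYK
YYYYYYY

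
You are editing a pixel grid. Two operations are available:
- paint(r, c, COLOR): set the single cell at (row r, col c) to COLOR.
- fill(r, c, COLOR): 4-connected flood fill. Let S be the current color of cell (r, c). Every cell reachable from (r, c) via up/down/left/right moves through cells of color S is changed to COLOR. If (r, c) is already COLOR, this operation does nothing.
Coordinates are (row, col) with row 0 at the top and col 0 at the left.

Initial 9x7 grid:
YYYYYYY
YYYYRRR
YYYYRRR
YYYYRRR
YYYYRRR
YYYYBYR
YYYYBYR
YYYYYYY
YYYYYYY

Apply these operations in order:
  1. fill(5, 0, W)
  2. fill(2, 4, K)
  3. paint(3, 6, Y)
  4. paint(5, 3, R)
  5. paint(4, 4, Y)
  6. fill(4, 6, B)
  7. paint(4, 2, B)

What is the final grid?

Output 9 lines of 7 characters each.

Answer: WWWWWWW
WWWWBBB
WWWWBBB
WWWWBBY
WWBWYBB
WWWRBWB
WWWWBWB
WWWWWWW
WWWWWWW

Derivation:
After op 1 fill(5,0,W) [47 cells changed]:
WWWWWWW
WWWWRRR
WWWWRRR
WWWWRRR
WWWWRRR
WWWWBWR
WWWWBWR
WWWWWWW
WWWWWWW
After op 2 fill(2,4,K) [14 cells changed]:
WWWWWWW
WWWWKKK
WWWWKKK
WWWWKKK
WWWWKKK
WWWWBWK
WWWWBWK
WWWWWWW
WWWWWWW
After op 3 paint(3,6,Y):
WWWWWWW
WWWWKKK
WWWWKKK
WWWWKKY
WWWWKKK
WWWWBWK
WWWWBWK
WWWWWWW
WWWWWWW
After op 4 paint(5,3,R):
WWWWWWW
WWWWKKK
WWWWKKK
WWWWKKY
WWWWKKK
WWWRBWK
WWWWBWK
WWWWWWW
WWWWWWW
After op 5 paint(4,4,Y):
WWWWWWW
WWWWKKK
WWWWKKK
WWWWKKY
WWWWYKK
WWWRBWK
WWWWBWK
WWWWWWW
WWWWWWW
After op 6 fill(4,6,B) [12 cells changed]:
WWWWWWW
WWWWBBB
WWWWBBB
WWWWBBY
WWWWYBB
WWWRBWB
WWWWBWB
WWWWWWW
WWWWWWW
After op 7 paint(4,2,B):
WWWWWWW
WWWWBBB
WWWWBBB
WWWWBBY
WWBWYBB
WWWRBWB
WWWWBWB
WWWWWWW
WWWWWWW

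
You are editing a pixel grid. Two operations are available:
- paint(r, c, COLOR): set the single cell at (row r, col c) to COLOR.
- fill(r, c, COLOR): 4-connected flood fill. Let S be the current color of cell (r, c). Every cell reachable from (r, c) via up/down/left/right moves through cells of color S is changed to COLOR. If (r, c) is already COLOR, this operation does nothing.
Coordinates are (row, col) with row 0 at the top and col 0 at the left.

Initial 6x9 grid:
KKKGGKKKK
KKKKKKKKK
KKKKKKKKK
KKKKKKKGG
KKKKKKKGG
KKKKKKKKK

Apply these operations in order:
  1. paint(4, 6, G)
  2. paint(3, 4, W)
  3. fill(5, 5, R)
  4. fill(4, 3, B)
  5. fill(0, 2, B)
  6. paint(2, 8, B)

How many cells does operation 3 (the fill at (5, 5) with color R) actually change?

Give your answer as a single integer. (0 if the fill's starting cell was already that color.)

After op 1 paint(4,6,G):
KKKGGKKKK
KKKKKKKKK
KKKKKKKKK
KKKKKKKGG
KKKKKKGGG
KKKKKKKKK
After op 2 paint(3,4,W):
KKKGGKKKK
KKKKKKKKK
KKKKKKKKK
KKKKWKKGG
KKKKKKGGG
KKKKKKKKK
After op 3 fill(5,5,R) [46 cells changed]:
RRRGGRRRR
RRRRRRRRR
RRRRRRRRR
RRRRWRRGG
RRRRRRGGG
RRRRRRRRR

Answer: 46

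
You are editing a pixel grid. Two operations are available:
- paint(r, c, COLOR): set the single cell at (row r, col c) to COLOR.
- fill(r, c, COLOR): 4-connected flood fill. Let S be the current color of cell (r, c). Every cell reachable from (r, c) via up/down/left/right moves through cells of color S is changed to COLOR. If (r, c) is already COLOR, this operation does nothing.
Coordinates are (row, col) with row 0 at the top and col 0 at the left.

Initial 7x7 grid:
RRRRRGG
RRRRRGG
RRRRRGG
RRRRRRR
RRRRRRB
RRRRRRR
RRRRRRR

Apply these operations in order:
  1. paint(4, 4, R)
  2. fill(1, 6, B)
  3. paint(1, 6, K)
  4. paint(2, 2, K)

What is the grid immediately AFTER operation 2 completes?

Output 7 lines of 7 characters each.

After op 1 paint(4,4,R):
RRRRRGG
RRRRRGG
RRRRRGG
RRRRRRR
RRRRRRB
RRRRRRR
RRRRRRR
After op 2 fill(1,6,B) [6 cells changed]:
RRRRRBB
RRRRRBB
RRRRRBB
RRRRRRR
RRRRRRB
RRRRRRR
RRRRRRR

Answer: RRRRRBB
RRRRRBB
RRRRRBB
RRRRRRR
RRRRRRB
RRRRRRR
RRRRRRR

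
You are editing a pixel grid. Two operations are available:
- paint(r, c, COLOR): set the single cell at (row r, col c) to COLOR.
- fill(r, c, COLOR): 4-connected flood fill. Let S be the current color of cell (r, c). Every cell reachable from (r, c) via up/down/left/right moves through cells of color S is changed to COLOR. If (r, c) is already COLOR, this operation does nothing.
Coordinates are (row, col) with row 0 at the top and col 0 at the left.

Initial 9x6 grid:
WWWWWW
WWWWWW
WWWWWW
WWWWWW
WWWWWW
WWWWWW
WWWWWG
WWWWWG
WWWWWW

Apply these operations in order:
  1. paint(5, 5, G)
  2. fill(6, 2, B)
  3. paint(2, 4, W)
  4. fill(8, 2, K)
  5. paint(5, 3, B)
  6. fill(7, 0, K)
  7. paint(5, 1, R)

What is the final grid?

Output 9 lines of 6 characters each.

After op 1 paint(5,5,G):
WWWWWW
WWWWWW
WWWWWW
WWWWWW
WWWWWW
WWWWWG
WWWWWG
WWWWWG
WWWWWW
After op 2 fill(6,2,B) [51 cells changed]:
BBBBBB
BBBBBB
BBBBBB
BBBBBB
BBBBBB
BBBBBG
BBBBBG
BBBBBG
BBBBBB
After op 3 paint(2,4,W):
BBBBBB
BBBBBB
BBBBWB
BBBBBB
BBBBBB
BBBBBG
BBBBBG
BBBBBG
BBBBBB
After op 4 fill(8,2,K) [50 cells changed]:
KKKKKK
KKKKKK
KKKKWK
KKKKKK
KKKKKK
KKKKKG
KKKKKG
KKKKKG
KKKKKK
After op 5 paint(5,3,B):
KKKKKK
KKKKKK
KKKKWK
KKKKKK
KKKKKK
KKKBKG
KKKKKG
KKKKKG
KKKKKK
After op 6 fill(7,0,K) [0 cells changed]:
KKKKKK
KKKKKK
KKKKWK
KKKKKK
KKKKKK
KKKBKG
KKKKKG
KKKKKG
KKKKKK
After op 7 paint(5,1,R):
KKKKKK
KKKKKK
KKKKWK
KKKKKK
KKKKKK
KRKBKG
KKKKKG
KKKKKG
KKKKKK

Answer: KKKKKK
KKKKKK
KKKKWK
KKKKKK
KKKKKK
KRKBKG
KKKKKG
KKKKKG
KKKKKK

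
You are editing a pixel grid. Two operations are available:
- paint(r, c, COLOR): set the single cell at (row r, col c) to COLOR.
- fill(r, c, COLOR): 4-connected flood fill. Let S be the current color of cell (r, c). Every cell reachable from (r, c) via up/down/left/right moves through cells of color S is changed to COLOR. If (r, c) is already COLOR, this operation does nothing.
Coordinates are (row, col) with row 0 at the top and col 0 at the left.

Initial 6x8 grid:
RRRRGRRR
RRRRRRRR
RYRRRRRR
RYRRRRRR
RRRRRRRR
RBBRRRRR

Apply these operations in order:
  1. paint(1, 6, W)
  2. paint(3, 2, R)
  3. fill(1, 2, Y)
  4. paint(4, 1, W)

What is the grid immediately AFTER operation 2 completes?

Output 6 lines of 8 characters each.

Answer: RRRRGRRR
RRRRRRWR
RYRRRRRR
RYRRRRRR
RRRRRRRR
RBBRRRRR

Derivation:
After op 1 paint(1,6,W):
RRRRGRRR
RRRRRRWR
RYRRRRRR
RYRRRRRR
RRRRRRRR
RBBRRRRR
After op 2 paint(3,2,R):
RRRRGRRR
RRRRRRWR
RYRRRRRR
RYRRRRRR
RRRRRRRR
RBBRRRRR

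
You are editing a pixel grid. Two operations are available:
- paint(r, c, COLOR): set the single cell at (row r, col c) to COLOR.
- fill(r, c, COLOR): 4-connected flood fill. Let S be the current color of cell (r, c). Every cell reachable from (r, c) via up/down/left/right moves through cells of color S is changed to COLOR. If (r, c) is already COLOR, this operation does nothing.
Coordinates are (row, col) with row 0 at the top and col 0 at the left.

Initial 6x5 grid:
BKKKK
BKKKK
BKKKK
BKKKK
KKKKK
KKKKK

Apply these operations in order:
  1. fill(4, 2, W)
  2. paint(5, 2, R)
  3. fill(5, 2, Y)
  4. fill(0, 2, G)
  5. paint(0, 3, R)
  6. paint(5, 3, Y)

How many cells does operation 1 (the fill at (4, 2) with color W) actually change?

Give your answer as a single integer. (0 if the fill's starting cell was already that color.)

After op 1 fill(4,2,W) [26 cells changed]:
BWWWW
BWWWW
BWWWW
BWWWW
WWWWW
WWWWW

Answer: 26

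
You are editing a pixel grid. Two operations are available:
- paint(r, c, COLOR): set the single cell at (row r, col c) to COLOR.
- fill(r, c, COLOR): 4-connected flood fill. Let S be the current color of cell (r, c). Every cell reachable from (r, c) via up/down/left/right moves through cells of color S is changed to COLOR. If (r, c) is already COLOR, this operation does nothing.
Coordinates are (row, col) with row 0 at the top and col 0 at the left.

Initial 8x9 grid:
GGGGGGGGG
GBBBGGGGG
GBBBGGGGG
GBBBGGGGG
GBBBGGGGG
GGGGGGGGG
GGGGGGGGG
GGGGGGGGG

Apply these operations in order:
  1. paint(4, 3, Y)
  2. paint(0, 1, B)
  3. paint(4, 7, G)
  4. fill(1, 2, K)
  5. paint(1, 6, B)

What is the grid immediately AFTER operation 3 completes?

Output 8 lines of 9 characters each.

After op 1 paint(4,3,Y):
GGGGGGGGG
GBBBGGGGG
GBBBGGGGG
GBBBGGGGG
GBBYGGGGG
GGGGGGGGG
GGGGGGGGG
GGGGGGGGG
After op 2 paint(0,1,B):
GBGGGGGGG
GBBBGGGGG
GBBBGGGGG
GBBBGGGGG
GBBYGGGGG
GGGGGGGGG
GGGGGGGGG
GGGGGGGGG
After op 3 paint(4,7,G):
GBGGGGGGG
GBBBGGGGG
GBBBGGGGG
GBBBGGGGG
GBBYGGGGG
GGGGGGGGG
GGGGGGGGG
GGGGGGGGG

Answer: GBGGGGGGG
GBBBGGGGG
GBBBGGGGG
GBBBGGGGG
GBBYGGGGG
GGGGGGGGG
GGGGGGGGG
GGGGGGGGG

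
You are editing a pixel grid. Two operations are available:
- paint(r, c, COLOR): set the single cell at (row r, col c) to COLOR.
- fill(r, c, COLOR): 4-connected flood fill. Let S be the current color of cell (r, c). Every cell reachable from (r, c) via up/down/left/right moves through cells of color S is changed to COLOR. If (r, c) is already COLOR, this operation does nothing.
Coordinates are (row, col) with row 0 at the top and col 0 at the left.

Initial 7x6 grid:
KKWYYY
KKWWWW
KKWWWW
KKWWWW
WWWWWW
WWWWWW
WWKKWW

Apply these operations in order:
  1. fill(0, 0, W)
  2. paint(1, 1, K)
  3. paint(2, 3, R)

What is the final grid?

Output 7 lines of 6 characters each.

Answer: WWWYYY
WKWWWW
WWWRWW
WWWWWW
WWWWWW
WWWWWW
WWKKWW

Derivation:
After op 1 fill(0,0,W) [8 cells changed]:
WWWYYY
WWWWWW
WWWWWW
WWWWWW
WWWWWW
WWWWWW
WWKKWW
After op 2 paint(1,1,K):
WWWYYY
WKWWWW
WWWWWW
WWWWWW
WWWWWW
WWWWWW
WWKKWW
After op 3 paint(2,3,R):
WWWYYY
WKWWWW
WWWRWW
WWWWWW
WWWWWW
WWWWWW
WWKKWW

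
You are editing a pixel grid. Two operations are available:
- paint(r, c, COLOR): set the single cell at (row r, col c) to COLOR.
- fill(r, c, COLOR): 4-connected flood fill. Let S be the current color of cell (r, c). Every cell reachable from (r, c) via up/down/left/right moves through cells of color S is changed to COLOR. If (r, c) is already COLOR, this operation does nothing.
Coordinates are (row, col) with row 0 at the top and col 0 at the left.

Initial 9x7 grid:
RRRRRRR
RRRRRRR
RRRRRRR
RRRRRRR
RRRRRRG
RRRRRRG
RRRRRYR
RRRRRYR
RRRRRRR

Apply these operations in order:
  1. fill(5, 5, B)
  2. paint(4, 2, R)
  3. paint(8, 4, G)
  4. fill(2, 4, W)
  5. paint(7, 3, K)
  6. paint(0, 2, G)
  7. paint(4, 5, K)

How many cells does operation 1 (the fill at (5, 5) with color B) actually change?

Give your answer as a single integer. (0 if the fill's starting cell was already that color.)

After op 1 fill(5,5,B) [59 cells changed]:
BBBBBBB
BBBBBBB
BBBBBBB
BBBBBBB
BBBBBBG
BBBBBBG
BBBBBYB
BBBBBYB
BBBBBBB

Answer: 59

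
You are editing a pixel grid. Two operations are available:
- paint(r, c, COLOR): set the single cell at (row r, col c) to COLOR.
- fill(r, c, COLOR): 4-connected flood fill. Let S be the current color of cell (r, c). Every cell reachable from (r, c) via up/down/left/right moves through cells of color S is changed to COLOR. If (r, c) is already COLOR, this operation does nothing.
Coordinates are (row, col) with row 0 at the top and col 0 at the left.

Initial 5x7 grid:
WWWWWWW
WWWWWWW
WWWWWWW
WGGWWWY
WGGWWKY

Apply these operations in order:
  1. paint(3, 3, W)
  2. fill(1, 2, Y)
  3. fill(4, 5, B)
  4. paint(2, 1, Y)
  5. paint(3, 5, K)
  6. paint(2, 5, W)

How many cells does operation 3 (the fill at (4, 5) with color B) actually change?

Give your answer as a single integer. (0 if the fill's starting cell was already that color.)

After op 1 paint(3,3,W):
WWWWWWW
WWWWWWW
WWWWWWW
WGGWWWY
WGGWWKY
After op 2 fill(1,2,Y) [28 cells changed]:
YYYYYYY
YYYYYYY
YYYYYYY
YGGYYYY
YGGYYKY
After op 3 fill(4,5,B) [1 cells changed]:
YYYYYYY
YYYYYYY
YYYYYYY
YGGYYYY
YGGYYBY

Answer: 1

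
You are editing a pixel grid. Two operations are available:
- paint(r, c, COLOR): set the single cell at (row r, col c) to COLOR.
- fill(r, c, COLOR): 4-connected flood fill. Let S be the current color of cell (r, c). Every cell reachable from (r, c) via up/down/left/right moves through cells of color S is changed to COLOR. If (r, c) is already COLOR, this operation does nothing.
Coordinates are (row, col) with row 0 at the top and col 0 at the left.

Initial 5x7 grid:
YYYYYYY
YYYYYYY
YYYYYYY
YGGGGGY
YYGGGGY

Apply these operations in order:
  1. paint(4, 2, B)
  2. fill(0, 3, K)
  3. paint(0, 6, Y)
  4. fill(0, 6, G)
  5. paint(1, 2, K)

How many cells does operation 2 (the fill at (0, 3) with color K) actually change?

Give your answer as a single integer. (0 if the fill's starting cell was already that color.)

Answer: 26

Derivation:
After op 1 paint(4,2,B):
YYYYYYY
YYYYYYY
YYYYYYY
YGGGGGY
YYBGGGY
After op 2 fill(0,3,K) [26 cells changed]:
KKKKKKK
KKKKKKK
KKKKKKK
KGGGGGK
KKBGGGK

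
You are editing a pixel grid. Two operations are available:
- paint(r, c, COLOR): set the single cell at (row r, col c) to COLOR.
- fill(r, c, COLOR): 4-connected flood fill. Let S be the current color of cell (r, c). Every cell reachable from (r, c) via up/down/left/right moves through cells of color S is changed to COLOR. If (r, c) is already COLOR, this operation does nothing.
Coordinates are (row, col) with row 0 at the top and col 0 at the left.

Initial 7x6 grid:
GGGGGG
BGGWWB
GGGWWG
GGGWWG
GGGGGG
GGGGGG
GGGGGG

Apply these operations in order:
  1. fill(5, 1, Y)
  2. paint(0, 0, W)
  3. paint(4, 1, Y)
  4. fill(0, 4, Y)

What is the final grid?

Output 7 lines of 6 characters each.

After op 1 fill(5,1,Y) [34 cells changed]:
YYYYYY
BYYWWB
YYYWWY
YYYWWY
YYYYYY
YYYYYY
YYYYYY
After op 2 paint(0,0,W):
WYYYYY
BYYWWB
YYYWWY
YYYWWY
YYYYYY
YYYYYY
YYYYYY
After op 3 paint(4,1,Y):
WYYYYY
BYYWWB
YYYWWY
YYYWWY
YYYYYY
YYYYYY
YYYYYY
After op 4 fill(0,4,Y) [0 cells changed]:
WYYYYY
BYYWWB
YYYWWY
YYYWWY
YYYYYY
YYYYYY
YYYYYY

Answer: WYYYYY
BYYWWB
YYYWWY
YYYWWY
YYYYYY
YYYYYY
YYYYYY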